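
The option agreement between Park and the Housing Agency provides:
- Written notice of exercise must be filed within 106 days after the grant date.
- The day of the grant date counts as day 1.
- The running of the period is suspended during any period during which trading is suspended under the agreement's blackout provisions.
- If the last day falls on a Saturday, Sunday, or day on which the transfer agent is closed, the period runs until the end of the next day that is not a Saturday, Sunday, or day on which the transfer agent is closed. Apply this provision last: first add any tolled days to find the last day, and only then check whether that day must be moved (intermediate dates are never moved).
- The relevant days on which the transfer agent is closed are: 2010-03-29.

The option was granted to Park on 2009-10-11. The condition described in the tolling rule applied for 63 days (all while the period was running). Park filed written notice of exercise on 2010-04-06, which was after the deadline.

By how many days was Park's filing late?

7 days

Counting 2009-10-11 as day 1, day 106 is January 24, 2010.
Tolling adds 63 days: January 24, 2010 + 63 days = March 28, 2010.
March 28, 2010 is Sunday; March 29, 2010 is a listed holiday. The next qualifying day is March 30, 2010.
The deadline is March 30, 2010; from March 30, 2010 to April 6, 2010 is 7 days.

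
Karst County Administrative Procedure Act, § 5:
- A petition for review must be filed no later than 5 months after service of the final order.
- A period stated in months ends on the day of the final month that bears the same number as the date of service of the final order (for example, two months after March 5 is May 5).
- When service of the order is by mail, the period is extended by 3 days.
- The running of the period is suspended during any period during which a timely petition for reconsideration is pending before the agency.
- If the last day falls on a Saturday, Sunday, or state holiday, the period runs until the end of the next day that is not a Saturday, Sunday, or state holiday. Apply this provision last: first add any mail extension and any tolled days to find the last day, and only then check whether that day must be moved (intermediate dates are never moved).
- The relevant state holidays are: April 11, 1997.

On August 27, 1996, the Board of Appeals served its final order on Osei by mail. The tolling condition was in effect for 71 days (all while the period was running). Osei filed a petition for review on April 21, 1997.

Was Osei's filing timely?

No

5 months after August 27, 1996 is January 27, 1997.
Service was by mail, adding 3 days: January 27, 1997 + 3 days = January 30, 1997.
Tolling adds 71 days: January 30, 1997 + 71 days = April 11, 1997.
April 11, 1997 is a listed holiday; April 12, 1997 is Saturday; April 13, 1997 is Sunday. The next qualifying day is April 14, 1997.
The deadline is April 14, 1997; the filing on April 21, 1997 is after that date.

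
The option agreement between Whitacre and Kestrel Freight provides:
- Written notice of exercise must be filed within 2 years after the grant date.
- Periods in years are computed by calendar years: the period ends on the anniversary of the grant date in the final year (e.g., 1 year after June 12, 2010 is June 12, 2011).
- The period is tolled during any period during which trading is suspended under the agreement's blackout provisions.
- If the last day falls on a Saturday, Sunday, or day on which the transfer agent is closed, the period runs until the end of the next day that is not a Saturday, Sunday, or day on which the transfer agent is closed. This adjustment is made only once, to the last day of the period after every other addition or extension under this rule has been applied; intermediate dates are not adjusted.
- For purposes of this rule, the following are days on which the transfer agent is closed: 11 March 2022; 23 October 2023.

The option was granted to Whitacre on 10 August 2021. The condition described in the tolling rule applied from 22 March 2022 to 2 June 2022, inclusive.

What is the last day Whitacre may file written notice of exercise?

October 24, 2023

2 years after 10 August 2021 is August 10, 2023.
From March 22, 2022 through June 2, 2022 inclusive is 73 days; tolling adds 73 days: August 10, 2023 + 73 days = October 22, 2023.
October 22, 2023 is Sunday; October 23, 2023 is a listed holiday. The next qualifying day is October 24, 2023.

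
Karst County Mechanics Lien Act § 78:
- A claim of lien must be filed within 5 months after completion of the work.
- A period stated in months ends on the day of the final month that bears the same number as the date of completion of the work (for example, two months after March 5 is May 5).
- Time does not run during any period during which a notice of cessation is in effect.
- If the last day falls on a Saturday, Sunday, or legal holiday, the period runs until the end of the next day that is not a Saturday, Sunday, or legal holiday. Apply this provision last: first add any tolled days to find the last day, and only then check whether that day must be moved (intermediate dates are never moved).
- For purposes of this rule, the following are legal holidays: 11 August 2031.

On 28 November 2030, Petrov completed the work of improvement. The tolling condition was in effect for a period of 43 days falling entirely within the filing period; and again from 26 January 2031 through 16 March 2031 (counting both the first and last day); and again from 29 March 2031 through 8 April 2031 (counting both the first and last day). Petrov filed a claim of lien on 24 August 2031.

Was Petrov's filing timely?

No

5 months after 28 November 2030 is April 28, 2031.
Tolling adds 43 days: April 28, 2031 + 43 days = June 10, 2031.
From January 26, 2031 through March 16, 2031 inclusive is 50 days; tolling adds 50 days: June 10, 2031 + 50 days = July 30, 2031.
From March 29, 2031 through April 8, 2031 inclusive is 11 days; tolling adds 11 days: July 30, 2031 + 11 days = August 10, 2031.
August 10, 2031 is Sunday; August 11, 2031 is a listed holiday. The next qualifying day is August 12, 2031.
The deadline is August 12, 2031; the filing on August 24, 2031 is after that date.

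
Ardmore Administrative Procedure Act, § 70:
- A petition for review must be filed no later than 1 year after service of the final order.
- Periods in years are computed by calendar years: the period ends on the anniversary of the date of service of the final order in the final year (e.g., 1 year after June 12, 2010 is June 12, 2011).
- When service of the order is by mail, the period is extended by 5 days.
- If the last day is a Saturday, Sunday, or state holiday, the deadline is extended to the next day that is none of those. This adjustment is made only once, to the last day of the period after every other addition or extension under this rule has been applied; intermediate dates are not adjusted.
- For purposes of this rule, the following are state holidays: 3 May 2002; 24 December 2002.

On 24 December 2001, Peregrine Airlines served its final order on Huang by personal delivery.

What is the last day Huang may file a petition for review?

December 25, 2002

1 year after 24 December 2001 is December 24, 2002.
Service was not by mail, so no mail extension applies.
December 24, 2002 is a listed holiday. The next qualifying day is December 25, 2002.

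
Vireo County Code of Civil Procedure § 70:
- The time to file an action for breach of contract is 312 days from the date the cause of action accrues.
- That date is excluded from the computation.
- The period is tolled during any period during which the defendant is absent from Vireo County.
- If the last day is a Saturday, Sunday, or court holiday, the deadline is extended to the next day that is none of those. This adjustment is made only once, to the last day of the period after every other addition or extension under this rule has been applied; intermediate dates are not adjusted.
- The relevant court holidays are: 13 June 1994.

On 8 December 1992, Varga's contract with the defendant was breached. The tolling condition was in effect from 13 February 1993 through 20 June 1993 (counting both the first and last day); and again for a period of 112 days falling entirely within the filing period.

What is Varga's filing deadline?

312 days after 8 December 1992 is October 16, 1993.
From February 13, 1993 through June 20, 1993 inclusive is 128 days; tolling adds 128 days: October 16, 1993 + 128 days = February 21, 1994.
Tolling adds 112 days: February 21, 1994 + 112 days = June 13, 1994.
June 13, 1994 is a listed holiday. The next qualifying day is June 14, 1994.

June 14, 1994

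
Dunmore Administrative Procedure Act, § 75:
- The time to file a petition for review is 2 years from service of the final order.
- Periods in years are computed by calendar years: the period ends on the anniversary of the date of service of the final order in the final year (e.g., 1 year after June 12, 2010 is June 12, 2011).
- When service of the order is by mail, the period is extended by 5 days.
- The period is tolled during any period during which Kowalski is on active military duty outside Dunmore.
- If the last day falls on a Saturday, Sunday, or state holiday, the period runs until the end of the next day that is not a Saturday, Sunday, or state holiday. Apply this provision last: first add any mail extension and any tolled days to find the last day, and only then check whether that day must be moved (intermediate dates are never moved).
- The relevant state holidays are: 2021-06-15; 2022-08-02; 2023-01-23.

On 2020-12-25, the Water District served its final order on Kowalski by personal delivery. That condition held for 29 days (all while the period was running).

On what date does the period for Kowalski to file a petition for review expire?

January 24, 2023

2 years after 2020-12-25 is December 25, 2022.
Service was not by mail, so no mail extension applies.
Tolling adds 29 days: December 25, 2022 + 29 days = January 23, 2023.
January 23, 2023 is a listed holiday. The next qualifying day is January 24, 2023.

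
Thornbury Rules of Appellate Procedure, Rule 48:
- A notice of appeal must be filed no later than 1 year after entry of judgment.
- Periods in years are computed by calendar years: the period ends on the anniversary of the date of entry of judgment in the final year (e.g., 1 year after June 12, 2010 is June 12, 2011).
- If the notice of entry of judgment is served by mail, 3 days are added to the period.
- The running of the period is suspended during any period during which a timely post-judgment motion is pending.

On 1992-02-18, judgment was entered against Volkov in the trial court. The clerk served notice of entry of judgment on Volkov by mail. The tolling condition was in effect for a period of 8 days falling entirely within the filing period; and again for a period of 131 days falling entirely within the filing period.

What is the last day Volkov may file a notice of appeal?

1 year after 1992-02-18 is February 18, 1993.
Service was by mail, adding 3 days: February 18, 1993 + 3 days = February 21, 1993.
Tolling adds 8 days: February 21, 1993 + 8 days = March 1, 1993.
Tolling adds 131 days: March 1, 1993 + 131 days = July 10, 1993.

July 10, 1993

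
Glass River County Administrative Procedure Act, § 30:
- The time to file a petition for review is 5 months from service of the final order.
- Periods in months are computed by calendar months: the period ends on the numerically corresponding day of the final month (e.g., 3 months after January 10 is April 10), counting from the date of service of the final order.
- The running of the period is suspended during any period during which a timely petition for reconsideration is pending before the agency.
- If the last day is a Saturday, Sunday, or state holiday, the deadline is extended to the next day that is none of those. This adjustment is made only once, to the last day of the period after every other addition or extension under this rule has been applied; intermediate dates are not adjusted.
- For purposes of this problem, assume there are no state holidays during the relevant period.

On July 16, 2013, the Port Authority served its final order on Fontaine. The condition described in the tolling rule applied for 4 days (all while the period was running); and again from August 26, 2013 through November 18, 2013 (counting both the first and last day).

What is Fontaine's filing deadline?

5 months after July 16, 2013 is December 16, 2013.
Tolling adds 4 days: December 16, 2013 + 4 days = December 20, 2013.
From August 26, 2013 through November 18, 2013 inclusive is 85 days; tolling adds 85 days: December 20, 2013 + 85 days = March 15, 2014.
March 15, 2014 is Saturday; March 16, 2014 is Sunday. The next qualifying day is March 17, 2014.

March 17, 2014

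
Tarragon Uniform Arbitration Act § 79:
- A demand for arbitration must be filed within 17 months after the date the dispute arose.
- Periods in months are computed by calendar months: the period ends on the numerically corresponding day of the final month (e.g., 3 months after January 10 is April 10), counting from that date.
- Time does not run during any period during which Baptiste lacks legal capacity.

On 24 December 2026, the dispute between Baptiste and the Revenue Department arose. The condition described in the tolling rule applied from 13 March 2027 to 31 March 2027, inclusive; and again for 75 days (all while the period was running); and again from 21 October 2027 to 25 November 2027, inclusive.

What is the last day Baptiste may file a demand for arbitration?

October 1, 2028

17 months after 24 December 2026 is May 24, 2028.
From March 13, 2027 through March 31, 2027 inclusive is 19 days; tolling adds 19 days: May 24, 2028 + 19 days = June 12, 2028.
Tolling adds 75 days: June 12, 2028 + 75 days = August 26, 2028.
From October 21, 2027 through November 25, 2027 inclusive is 36 days; tolling adds 36 days: August 26, 2028 + 36 days = October 1, 2028.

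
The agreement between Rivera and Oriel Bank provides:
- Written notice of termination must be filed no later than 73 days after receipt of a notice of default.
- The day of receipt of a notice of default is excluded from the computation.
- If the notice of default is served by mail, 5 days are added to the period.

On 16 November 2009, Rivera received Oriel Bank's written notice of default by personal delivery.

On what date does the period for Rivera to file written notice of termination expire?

January 28, 2010

73 days after 16 November 2009 is January 28, 2010.
Service was not by mail, so no mail extension applies.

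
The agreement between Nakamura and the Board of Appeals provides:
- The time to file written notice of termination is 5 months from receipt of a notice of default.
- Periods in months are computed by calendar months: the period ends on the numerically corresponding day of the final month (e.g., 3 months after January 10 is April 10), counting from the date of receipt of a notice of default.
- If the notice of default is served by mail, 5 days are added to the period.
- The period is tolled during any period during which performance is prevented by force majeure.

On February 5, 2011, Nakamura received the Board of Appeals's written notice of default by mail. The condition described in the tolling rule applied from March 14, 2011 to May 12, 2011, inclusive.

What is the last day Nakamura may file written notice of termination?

5 months after February 5, 2011 is July 5, 2011.
Service was by mail, adding 5 days: July 5, 2011 + 5 days = July 10, 2011.
From March 14, 2011 through May 12, 2011 inclusive is 60 days; tolling adds 60 days: July 10, 2011 + 60 days = September 8, 2011.

September 8, 2011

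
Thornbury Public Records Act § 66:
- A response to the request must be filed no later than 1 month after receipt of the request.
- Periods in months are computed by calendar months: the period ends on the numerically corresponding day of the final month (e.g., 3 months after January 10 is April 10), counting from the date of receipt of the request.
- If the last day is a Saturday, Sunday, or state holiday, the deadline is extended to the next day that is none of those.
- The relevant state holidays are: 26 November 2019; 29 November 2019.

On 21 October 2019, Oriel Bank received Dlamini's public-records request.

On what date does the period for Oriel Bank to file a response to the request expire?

November 21, 2019

1 month after 21 October 2019 is November 21, 2019.
November 21, 2019 is a Thursday and not a state holiday, so no extension applies.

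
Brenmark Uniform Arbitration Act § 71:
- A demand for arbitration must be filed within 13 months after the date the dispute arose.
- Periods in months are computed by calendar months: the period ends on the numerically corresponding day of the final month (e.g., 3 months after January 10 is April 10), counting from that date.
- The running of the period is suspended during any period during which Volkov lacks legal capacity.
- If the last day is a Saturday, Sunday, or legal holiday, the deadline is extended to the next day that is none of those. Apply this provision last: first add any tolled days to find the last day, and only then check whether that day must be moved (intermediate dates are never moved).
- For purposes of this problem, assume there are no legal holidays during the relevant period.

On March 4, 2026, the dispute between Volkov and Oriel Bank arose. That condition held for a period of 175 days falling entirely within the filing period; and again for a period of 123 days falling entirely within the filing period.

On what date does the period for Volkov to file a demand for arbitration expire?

13 months after March 4, 2026 is April 4, 2027.
Tolling adds 175 days: April 4, 2027 + 175 days = September 26, 2027.
Tolling adds 123 days: September 26, 2027 + 123 days = January 27, 2028.
January 27, 2028 is a Thursday and not a legal holiday, so no extension applies.

January 27, 2028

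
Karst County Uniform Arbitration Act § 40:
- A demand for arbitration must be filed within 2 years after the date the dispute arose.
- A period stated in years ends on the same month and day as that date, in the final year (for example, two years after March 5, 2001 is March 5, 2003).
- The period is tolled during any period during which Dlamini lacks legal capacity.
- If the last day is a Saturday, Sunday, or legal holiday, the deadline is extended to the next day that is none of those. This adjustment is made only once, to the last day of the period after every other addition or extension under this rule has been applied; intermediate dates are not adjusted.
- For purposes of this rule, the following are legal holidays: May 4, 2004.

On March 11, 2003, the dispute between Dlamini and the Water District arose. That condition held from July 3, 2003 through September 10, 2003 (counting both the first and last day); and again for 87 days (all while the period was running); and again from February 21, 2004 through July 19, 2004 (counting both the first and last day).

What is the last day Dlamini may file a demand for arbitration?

January 12, 2006

2 years after March 11, 2003 is March 11, 2005.
From July 3, 2003 through September 10, 2003 inclusive is 70 days; tolling adds 70 days: March 11, 2005 + 70 days = May 20, 2005.
Tolling adds 87 days: May 20, 2005 + 87 days = August 15, 2005.
From February 21, 2004 through July 19, 2004 inclusive is 150 days; tolling adds 150 days: August 15, 2005 + 150 days = January 12, 2006.
January 12, 2006 is a Thursday and not a legal holiday, so no extension applies.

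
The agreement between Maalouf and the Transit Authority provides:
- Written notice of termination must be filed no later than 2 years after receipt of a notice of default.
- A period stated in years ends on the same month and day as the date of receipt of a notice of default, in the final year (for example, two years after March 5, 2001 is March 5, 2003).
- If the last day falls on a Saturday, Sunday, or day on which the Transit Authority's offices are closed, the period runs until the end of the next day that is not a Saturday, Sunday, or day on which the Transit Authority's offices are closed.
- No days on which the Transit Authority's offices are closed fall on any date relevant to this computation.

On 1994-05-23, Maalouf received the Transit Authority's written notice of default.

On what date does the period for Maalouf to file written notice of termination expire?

May 23, 1996

2 years after 1994-05-23 is May 23, 1996.
May 23, 1996 is a Thursday and not a day on which the Transit Authority's offices are closed, so no extension applies.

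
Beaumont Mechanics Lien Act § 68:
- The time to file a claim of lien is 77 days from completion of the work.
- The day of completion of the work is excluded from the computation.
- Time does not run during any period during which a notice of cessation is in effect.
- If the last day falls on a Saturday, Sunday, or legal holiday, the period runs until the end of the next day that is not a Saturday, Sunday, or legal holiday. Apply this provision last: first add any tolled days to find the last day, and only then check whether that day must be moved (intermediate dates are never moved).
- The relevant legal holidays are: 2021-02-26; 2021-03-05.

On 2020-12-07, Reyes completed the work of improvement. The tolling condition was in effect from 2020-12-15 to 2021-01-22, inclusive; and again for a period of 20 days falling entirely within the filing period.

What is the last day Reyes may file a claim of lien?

April 22, 2021

77 days after 2020-12-07 is February 22, 2021.
From December 15, 2020 through January 22, 2021 inclusive is 39 days; tolling adds 39 days: February 22, 2021 + 39 days = April 2, 2021.
Tolling adds 20 days: April 2, 2021 + 20 days = April 22, 2021.
April 22, 2021 is a Thursday and not a legal holiday, so no extension applies.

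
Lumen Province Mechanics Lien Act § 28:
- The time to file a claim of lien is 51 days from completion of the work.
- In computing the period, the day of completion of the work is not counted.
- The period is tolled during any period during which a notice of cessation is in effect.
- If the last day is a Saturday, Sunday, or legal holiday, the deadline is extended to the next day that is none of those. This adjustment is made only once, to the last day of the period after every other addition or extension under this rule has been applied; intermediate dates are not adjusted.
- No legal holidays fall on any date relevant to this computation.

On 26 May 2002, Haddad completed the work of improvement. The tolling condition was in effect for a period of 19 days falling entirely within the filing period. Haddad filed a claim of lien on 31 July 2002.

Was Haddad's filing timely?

Yes

51 days after 26 May 2002 is July 16, 2002.
Tolling adds 19 days: July 16, 2002 + 19 days = August 4, 2002.
August 4, 2002 is Sunday. The next qualifying day is August 5, 2002.
The deadline is August 5, 2002; the filing on July 31, 2002 is on or before that date.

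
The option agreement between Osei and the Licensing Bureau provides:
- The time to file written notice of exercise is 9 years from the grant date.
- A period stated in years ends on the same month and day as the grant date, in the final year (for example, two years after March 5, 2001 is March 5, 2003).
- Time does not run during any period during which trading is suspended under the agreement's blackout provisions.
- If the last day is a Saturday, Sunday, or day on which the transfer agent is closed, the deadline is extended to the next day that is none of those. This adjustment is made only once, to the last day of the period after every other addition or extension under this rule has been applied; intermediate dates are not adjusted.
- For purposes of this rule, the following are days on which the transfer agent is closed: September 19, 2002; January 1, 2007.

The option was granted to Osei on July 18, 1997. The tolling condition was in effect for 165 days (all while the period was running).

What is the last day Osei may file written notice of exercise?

January 2, 2007

9 years after July 18, 1997 is July 18, 2006.
Tolling adds 165 days: July 18, 2006 + 165 days = December 30, 2006.
December 30, 2006 is Saturday; December 31, 2006 is Sunday; January 1, 2007 is a listed holiday. The next qualifying day is January 2, 2007.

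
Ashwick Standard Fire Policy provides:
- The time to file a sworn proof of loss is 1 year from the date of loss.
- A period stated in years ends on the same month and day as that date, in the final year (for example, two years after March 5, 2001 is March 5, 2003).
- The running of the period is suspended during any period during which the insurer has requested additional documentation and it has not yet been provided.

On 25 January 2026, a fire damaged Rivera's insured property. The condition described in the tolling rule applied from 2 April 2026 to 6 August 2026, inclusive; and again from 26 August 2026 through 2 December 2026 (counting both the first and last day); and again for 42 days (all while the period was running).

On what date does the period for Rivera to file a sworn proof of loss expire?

October 20, 2027

1 year after 25 January 2026 is January 25, 2027.
From April 2, 2026 through August 6, 2026 inclusive is 127 days; tolling adds 127 days: January 25, 2027 + 127 days = June 1, 2027.
From August 26, 2026 through December 2, 2026 inclusive is 99 days; tolling adds 99 days: June 1, 2027 + 99 days = September 8, 2027.
Tolling adds 42 days: September 8, 2027 + 42 days = October 20, 2027.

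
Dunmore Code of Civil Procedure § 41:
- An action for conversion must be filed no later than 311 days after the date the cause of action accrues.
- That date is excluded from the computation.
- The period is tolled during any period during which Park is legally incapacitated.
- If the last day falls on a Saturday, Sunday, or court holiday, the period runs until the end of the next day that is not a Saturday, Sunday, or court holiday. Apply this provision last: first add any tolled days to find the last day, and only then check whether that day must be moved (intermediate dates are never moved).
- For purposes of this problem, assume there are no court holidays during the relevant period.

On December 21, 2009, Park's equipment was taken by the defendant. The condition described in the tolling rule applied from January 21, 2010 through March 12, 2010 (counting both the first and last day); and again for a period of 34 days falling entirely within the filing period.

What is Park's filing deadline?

311 days after December 21, 2009 is October 28, 2010.
From January 21, 2010 through March 12, 2010 inclusive is 51 days; tolling adds 51 days: October 28, 2010 + 51 days = December 18, 2010.
Tolling adds 34 days: December 18, 2010 + 34 days = January 21, 2011.
January 21, 2011 is a Friday and not a court holiday, so no extension applies.

January 21, 2011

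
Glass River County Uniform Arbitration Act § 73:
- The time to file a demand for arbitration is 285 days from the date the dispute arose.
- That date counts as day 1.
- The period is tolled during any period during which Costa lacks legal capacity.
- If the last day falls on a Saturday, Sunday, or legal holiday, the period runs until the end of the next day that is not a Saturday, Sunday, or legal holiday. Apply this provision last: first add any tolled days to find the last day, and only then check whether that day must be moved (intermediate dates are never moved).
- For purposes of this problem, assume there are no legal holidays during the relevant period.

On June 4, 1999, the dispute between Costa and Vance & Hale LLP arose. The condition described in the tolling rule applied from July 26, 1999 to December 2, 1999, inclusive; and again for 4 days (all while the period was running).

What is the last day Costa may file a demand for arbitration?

Counting June 4, 1999 as day 1, day 285 is March 14, 2000.
From July 26, 1999 through December 2, 1999 inclusive is 130 days; tolling adds 130 days: March 14, 2000 + 130 days = July 22, 2000.
Tolling adds 4 days: July 22, 2000 + 4 days = July 26, 2000.
July 26, 2000 is a Wednesday and not a legal holiday, so no extension applies.

July 26, 2000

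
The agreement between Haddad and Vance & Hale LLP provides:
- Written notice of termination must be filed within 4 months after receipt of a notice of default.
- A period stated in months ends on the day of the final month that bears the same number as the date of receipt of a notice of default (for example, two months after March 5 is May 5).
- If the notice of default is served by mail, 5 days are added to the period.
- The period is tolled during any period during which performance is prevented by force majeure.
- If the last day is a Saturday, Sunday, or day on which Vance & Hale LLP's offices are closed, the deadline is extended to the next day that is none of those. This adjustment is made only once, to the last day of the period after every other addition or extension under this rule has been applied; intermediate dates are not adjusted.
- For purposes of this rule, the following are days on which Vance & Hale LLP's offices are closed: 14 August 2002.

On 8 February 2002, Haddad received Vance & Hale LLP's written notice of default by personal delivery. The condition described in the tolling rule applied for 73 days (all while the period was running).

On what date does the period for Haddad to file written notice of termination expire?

4 months after 8 February 2002 is June 8, 2002.
Service was not by mail, so no mail extension applies.
Tolling adds 73 days: June 8, 2002 + 73 days = August 20, 2002.
August 20, 2002 is a Tuesday and not a day on which Vance & Hale LLP's offices are closed, so no extension applies.

August 20, 2002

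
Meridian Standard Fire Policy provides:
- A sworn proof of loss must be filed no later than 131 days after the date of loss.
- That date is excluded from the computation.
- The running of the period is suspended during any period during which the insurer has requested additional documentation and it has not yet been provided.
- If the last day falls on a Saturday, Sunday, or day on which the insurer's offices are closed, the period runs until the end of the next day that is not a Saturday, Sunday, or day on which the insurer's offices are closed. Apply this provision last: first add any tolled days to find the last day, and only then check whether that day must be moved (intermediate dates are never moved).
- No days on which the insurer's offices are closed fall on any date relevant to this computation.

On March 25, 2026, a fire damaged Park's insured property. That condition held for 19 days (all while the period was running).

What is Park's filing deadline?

August 24, 2026

131 days after March 25, 2026 is August 3, 2026.
Tolling adds 19 days: August 3, 2026 + 19 days = August 22, 2026.
August 22, 2026 is Saturday; August 23, 2026 is Sunday. The next qualifying day is August 24, 2026.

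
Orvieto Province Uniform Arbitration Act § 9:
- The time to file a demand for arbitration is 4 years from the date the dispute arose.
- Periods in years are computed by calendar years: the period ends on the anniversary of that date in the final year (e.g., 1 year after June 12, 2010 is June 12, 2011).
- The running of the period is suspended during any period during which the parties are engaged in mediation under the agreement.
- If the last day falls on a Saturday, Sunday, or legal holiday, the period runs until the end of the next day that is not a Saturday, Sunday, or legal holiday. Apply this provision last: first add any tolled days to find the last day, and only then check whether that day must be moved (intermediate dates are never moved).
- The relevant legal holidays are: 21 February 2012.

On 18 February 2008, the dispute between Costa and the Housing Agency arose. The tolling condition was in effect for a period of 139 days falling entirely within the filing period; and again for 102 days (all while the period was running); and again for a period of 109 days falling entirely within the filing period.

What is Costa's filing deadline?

4 years after 18 February 2008 is February 18, 2012.
Tolling adds 139 days: February 18, 2012 + 139 days = July 6, 2012.
Tolling adds 102 days: July 6, 2012 + 102 days = October 16, 2012.
Tolling adds 109 days: October 16, 2012 + 109 days = February 2, 2013.
February 2, 2013 is Saturday; February 3, 2013 is Sunday. The next qualifying day is February 4, 2013.

February 4, 2013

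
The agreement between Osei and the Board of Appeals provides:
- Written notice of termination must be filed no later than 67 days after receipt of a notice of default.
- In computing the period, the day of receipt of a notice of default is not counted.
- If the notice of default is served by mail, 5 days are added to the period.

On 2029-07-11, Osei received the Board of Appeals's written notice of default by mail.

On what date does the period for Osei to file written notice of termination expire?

September 21, 2029

67 days after 2029-07-11 is September 16, 2029.
Service was by mail, adding 5 days: September 16, 2029 + 5 days = September 21, 2029.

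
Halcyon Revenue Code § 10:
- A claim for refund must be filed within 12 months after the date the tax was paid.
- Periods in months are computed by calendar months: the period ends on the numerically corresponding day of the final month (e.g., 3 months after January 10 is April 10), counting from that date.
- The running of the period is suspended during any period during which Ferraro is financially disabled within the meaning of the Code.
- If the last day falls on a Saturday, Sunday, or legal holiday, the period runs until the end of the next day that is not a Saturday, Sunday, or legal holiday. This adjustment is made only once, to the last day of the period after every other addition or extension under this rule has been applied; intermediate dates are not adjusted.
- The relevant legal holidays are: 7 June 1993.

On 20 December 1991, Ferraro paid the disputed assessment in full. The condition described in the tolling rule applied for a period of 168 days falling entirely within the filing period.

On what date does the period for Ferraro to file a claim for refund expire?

June 8, 1993

12 months after 20 December 1991 is December 20, 1992.
Tolling adds 168 days: December 20, 1992 + 168 days = June 6, 1993.
June 6, 1993 is Sunday; June 7, 1993 is a listed holiday. The next qualifying day is June 8, 1993.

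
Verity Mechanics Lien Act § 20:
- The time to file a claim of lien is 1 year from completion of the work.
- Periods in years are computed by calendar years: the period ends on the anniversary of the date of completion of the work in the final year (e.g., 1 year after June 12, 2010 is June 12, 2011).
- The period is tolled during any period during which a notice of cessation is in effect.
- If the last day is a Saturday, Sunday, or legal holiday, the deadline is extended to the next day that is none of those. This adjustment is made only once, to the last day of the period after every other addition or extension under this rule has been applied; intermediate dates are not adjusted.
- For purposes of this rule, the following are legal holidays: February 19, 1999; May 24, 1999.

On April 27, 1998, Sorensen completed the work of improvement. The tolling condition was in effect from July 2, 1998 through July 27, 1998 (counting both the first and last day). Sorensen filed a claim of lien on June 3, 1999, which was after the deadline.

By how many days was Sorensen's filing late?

9 days

1 year after April 27, 1998 is April 27, 1999.
From July 2, 1998 through July 27, 1998 inclusive is 26 days; tolling adds 26 days: April 27, 1999 + 26 days = May 23, 1999.
May 23, 1999 is Sunday; May 24, 1999 is a listed holiday. The next qualifying day is May 25, 1999.
The deadline is May 25, 1999; from May 25, 1999 to June 3, 1999 is 9 days.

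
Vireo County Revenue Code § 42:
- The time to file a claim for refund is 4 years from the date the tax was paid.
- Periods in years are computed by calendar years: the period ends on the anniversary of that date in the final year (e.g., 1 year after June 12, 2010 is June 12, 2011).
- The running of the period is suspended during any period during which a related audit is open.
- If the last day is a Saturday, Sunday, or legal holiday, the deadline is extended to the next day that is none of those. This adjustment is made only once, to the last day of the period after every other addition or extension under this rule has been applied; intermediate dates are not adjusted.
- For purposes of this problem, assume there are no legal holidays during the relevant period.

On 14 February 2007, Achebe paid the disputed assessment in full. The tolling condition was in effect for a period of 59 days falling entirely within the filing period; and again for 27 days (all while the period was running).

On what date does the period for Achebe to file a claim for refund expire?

May 11, 2011

4 years after 14 February 2007 is February 14, 2011.
Tolling adds 59 days: February 14, 2011 + 59 days = April 14, 2011.
Tolling adds 27 days: April 14, 2011 + 27 days = May 11, 2011.
May 11, 2011 is a Wednesday and not a legal holiday, so no extension applies.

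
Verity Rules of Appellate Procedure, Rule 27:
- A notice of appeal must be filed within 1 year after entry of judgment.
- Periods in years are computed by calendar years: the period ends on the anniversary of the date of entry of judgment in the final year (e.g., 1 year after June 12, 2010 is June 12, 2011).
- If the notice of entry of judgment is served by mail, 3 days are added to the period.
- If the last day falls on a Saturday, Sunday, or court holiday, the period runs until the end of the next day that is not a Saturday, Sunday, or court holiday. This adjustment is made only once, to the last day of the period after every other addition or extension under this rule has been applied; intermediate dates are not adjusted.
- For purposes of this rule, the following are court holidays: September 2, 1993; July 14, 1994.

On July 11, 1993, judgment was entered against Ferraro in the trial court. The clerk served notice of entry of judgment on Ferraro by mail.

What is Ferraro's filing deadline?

July 15, 1994

1 year after July 11, 1993 is July 11, 1994.
Service was by mail, adding 3 days: July 11, 1994 + 3 days = July 14, 1994.
July 14, 1994 is a listed holiday. The next qualifying day is July 15, 1994.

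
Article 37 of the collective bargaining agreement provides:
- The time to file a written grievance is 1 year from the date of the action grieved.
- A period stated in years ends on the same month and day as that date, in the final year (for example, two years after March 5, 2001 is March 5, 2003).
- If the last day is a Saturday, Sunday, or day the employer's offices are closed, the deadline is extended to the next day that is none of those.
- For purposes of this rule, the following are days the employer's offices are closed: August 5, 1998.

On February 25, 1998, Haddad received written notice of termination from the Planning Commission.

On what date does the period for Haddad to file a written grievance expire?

February 25, 1999

1 year after February 25, 1998 is February 25, 1999.
February 25, 1999 is a Thursday and not a day the employer's offices are closed, so no extension applies.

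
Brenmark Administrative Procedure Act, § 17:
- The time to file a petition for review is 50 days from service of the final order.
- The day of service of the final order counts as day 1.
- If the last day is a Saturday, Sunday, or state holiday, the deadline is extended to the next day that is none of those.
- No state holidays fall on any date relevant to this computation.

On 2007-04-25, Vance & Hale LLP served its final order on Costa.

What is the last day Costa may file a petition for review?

Counting 2007-04-25 as day 1, day 50 is June 13, 2007.
June 13, 2007 is a Wednesday and not a state holiday, so no extension applies.

June 13, 2007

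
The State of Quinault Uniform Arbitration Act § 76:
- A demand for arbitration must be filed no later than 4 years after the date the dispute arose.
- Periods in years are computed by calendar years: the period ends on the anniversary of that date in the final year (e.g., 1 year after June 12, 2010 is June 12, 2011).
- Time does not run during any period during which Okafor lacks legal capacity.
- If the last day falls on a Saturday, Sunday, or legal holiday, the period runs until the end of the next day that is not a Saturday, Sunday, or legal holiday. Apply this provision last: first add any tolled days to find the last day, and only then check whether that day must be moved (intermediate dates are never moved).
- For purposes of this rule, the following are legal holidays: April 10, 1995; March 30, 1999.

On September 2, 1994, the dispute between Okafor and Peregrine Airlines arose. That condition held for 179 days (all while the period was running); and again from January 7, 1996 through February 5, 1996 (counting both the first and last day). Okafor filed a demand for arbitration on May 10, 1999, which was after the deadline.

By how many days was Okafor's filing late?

40 days

4 years after September 2, 1994 is September 2, 1998.
Tolling adds 179 days: September 2, 1998 + 179 days = February 28, 1999.
From January 7, 1996 through February 5, 1996 inclusive is 30 days; tolling adds 30 days: February 28, 1999 + 30 days = March 30, 1999.
March 30, 1999 is a listed holiday. The next qualifying day is March 31, 1999.
The deadline is March 31, 1999; from March 31, 1999 to May 10, 1999 is 40 days.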